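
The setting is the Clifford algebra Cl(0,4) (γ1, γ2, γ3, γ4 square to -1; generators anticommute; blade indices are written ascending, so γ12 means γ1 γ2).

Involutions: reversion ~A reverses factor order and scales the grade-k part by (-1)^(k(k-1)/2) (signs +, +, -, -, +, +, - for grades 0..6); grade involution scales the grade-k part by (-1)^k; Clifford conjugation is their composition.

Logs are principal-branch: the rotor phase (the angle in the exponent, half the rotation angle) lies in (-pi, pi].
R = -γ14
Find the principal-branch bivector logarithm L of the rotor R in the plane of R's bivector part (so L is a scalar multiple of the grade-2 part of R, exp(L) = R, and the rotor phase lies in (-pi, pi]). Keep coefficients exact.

The scalar part of R is 0, so the principal-branch rotor phase is pinned; divide the bivector part by its sine to get the unit plane — L is the phase times that plane.
Concretely: cos(phase) = 0 gives phase = ±pi/2, and since phase/sin(phase) is even the sign is immaterial: L = (phase/sin(phase)) * <R>_2 = (pi/2) * <R>_2.
Answer: -pi/2*γ14


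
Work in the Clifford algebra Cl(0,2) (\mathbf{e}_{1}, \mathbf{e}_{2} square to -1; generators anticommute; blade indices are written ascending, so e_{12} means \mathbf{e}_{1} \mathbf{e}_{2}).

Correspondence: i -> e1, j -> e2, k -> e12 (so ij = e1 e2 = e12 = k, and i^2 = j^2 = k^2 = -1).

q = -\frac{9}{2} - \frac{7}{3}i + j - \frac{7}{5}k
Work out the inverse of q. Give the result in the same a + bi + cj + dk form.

In blades: q = -\frac{9}{2} - \frac{7}{3} e_{1} + e_{2} - \frac{7}{5} e_{12}.
With qbar = -\frac{9}{2} + \frac{7}{3} e_{1} - e_{2} + \frac{7}{5} e_{12} (scalar fixed, mapped units negated), q qbar = \frac{25789}{900} (the sum of squared coefficients), so q^-1 = qbar / (\frac{25789}{900}) = -\frac{4050}{25789} + \frac{2100}{25789} e_{1} - \frac{900}{25789} e_{2} + \frac{1260}{25789} e_{12}; translating back:
Answer: -\frac{4050}{25789} + \frac{2100}{25789}i - \frac{900}{25789}j + \frac{1260}{25789}k


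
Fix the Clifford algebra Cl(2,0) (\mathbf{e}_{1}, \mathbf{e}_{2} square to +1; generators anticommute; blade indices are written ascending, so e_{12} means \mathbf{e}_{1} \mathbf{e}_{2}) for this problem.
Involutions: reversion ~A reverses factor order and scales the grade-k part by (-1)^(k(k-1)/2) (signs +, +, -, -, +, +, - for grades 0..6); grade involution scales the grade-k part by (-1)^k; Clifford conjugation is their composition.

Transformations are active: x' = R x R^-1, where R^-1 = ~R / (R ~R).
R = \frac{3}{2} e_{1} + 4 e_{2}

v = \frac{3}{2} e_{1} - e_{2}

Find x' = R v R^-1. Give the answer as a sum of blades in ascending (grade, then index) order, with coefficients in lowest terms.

~R = \frac{3}{2} e_{1} + 4 e_{2}, and R ~R = \frac{73}{4}, so R^-1 = ~R / (\frac{73}{4}).
R v = -\frac{7}{4} - \frac{15}{2} e_{12}
Answer: -\frac{261}{146} e_{1} + \frac{17}{73} e_{2}


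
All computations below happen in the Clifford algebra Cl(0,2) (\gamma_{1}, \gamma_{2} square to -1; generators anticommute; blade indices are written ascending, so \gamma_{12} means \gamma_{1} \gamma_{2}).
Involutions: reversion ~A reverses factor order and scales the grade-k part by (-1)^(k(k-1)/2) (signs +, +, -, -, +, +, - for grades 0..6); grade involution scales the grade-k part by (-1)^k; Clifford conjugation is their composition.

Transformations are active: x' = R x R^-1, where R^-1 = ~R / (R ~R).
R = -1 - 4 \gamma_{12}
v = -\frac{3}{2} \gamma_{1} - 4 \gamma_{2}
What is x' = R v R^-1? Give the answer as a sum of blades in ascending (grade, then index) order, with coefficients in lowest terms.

~R = -1 + 4 \gamma_{12}, and R ~R = 17, so R^-1 = ~R / (17).
R v = -\frac{29}{2} \gamma_{1} + 10 \gamma_{2}
Answer: \frac{109}{34} \gamma_{1} + \frac{48}{17} \gamma_{2}


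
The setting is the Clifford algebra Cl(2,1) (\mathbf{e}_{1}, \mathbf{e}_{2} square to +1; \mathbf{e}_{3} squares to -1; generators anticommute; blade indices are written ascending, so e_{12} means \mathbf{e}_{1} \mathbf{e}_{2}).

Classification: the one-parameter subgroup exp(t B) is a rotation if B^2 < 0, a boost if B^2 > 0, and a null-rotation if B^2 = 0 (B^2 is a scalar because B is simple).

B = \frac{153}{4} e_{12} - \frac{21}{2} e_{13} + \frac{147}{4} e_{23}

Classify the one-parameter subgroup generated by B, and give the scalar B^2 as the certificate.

B^2 term by term: the squares give (\frac{153}{4})^2*(e_{12})^2 + (-\frac{21}{2})^2*(e_{13})^2 + (\frac{147}{4})^2*(e_{23})^2 = \frac{23409}{16}*(-1) + \frac{441}{4}*(+1) + \frac{21609}{16}*(+1) = -\frac{9}{4} (each basis 2-blade squares to minus the product of its generators' squares); cross terms between blades sharing an index anticommute and cancel. So B^2 = -\frac{9}{4}.
Answer: rotation, certificate B^2 = -\frac{9}{4}. Certificate logic: -\frac{9}{4} is a conjugation-invariant scalar, so its sign fixes rotation versus boost versus null-rotation outright.


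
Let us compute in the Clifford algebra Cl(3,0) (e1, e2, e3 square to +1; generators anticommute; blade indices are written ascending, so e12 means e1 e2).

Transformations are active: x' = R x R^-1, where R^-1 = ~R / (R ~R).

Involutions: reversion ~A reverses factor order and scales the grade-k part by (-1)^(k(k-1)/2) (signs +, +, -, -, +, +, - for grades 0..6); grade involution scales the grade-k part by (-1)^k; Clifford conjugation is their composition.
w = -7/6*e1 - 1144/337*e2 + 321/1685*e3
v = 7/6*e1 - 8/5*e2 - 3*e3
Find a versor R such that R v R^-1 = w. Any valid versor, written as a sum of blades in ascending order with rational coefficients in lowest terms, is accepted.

R = v + w = -8416/1685*e2 - 4734/1685*e3 works: the equal norms (11629/900) guarantee its sandwich swaps v into w.
Answer: -8416/1685*e2 - 4734/1685*e3


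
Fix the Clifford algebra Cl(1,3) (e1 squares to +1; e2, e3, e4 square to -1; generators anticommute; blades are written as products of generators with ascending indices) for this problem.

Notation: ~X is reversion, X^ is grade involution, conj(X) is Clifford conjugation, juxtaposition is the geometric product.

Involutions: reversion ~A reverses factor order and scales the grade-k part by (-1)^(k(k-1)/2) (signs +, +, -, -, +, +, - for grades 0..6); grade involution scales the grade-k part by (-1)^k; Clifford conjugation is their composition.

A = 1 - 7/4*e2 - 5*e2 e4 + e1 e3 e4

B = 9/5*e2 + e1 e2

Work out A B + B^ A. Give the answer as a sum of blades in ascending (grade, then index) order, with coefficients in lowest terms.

first term: 63/20 - 7/4*e1 + 9/5*e2 - 9*e4 + e1 e2 - 5*e1 e4 + e2 e3 e4 + 9/5*e1 e2 e3 e4
second term: -63/20 + 7/4*e1 - 9/5*e2 - 9*e4 + e1 e2 + 5*e1 e4 - e2 e3 e4 + 9/5*e1 e2 e3 e4
Answer: -18*e4 + 2*e1 e2 + 18/5*e1 e2 e3 e4


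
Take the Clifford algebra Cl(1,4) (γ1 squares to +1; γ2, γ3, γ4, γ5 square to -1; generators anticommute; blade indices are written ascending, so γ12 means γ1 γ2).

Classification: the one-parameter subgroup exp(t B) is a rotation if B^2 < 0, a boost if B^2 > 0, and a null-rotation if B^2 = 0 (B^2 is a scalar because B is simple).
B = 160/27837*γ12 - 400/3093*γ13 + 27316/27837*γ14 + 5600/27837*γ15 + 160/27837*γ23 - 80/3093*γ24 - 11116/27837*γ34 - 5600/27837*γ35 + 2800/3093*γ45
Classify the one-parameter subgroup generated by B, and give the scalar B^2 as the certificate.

B^2 term by term: the squares give (160/27837)^2*(γ12)^2 + (-400/3093)^2*(γ13)^2 + (27316/27837)^2*(γ14)^2 + (5600/27837)^2*(γ15)^2 + (160/27837)^2*(γ23)^2 + (-80/3093)^2*(γ24)^2 + (-11116/27837)^2*(γ34)^2 + (-5600/27837)^2*(γ35)^2 + (2800/3093)^2*(γ45)^2 = 25600/774898569*(+1) + 160000/9566649*(+1) + 746163856/774898569*(+1) + 31360000/774898569*(+1) + 25600/774898569*(-1) + 6400/9566649*(-1) + 123565456/774898569*(-1) + 31360000/774898569*(-1) + 7840000/9566649*(-1) = 0 (each basis 2-blade squares to minus the product of its generators' squares); cross terms between blades sharing an index anticommute and cancel; the commuting (index-disjoint) pairs give grade-4 terms 2*c*c'*(blade product), which cancel blade by blade — γ1234: -3557120/774898569 - 64000/9566649 + 8741120/774898569 = 0; γ1235: -1792000/774898569 + 1792000/774898569 = 0; γ1245: 896000/86099841 - 896000/86099841 = 0; γ1345: -2240000/9566649 + 305939200/774898569 - 124499200/774898569 = 0; γ2345: 896000/86099841 - 896000/86099841 = 0 — confirming B is simple. So B^2 = 0.
Answer: null-rotation, certificate B^2 = 0. B^2 = 0 is basis-independent, so its sign is the whole story.


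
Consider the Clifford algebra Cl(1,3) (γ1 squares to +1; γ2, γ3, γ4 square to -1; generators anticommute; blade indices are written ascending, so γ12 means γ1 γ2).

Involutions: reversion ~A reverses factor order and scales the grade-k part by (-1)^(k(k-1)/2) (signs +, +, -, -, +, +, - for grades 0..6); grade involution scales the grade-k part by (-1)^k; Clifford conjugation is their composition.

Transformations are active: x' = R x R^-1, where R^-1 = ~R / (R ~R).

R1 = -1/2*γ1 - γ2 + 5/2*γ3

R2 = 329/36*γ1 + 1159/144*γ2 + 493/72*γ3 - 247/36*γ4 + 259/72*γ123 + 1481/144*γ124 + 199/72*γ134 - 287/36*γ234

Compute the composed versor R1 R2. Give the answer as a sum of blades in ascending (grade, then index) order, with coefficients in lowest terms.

Distribute over the terms of R1 (each basis-blade product reordered to ascending indices, repeated generators contracted through their squares):
(-1/2*γ1) R2 = -329/72 - 1159/288*γ12 - 493/144*γ13 + 247/72*γ14 - 259/144*γ23 - 1481/288*γ24 - 199/144*γ34 + 287/72*γ1234
(-γ2) R2 = 1159/144 + 329/36*γ12 - 259/72*γ13 - 1481/144*γ14 - 493/72*γ23 + 247/36*γ24 - 287/36*γ34 + 199/72*γ1234
(5/2*γ3) R2 = -2465/144 - 1295/144*γ12 - 1645/72*γ13 + 995/144*γ14 - 5795/288*γ23 - 1435/72*γ24 - 1235/72*γ34 + 7405/288*γ1234
Summing the partial products and collecting blades:
Answer: -491/36 - 1117/288*γ12 - 4301/144*γ13 + 1/18*γ14 - 8285/288*γ23 - 5245/288*γ24 - 3817/144*γ34 + 9349/288*γ1234


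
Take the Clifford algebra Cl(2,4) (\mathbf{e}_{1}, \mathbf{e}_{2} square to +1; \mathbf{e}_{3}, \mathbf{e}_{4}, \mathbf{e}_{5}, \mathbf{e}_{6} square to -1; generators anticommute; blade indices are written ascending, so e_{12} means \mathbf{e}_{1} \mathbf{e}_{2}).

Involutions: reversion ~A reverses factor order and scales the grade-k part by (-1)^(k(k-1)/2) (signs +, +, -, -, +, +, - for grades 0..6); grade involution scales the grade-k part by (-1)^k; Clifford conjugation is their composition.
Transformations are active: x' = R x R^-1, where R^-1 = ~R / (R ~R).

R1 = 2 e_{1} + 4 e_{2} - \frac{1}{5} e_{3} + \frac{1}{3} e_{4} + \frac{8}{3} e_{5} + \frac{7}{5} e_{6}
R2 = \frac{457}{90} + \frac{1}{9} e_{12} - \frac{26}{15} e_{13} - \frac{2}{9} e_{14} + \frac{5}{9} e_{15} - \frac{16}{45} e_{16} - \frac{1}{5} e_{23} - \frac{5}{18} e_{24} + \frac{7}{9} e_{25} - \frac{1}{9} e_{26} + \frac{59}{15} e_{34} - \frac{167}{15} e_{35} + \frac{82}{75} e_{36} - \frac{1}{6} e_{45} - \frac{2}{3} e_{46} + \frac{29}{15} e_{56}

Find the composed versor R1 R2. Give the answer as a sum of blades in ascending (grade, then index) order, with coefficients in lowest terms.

Distribute over the terms of R1 (each basis-blade product reordered to ascending indices, repeated generators contracted through their squares):
(2 e_{1}) R2 = \frac{457}{45} e_{1} + \frac{2}{9} e_{2} - \frac{52}{15} e_{3} - \frac{4}{9} e_{4} + \frac{10}{9} e_{5} - \frac{32}{45} e_{6} - \frac{2}{5} e_{123} - \frac{5}{9} e_{124} + \frac{14}{9} e_{125} - \frac{2}{9} e_{126} + \frac{118}{15} e_{134} - \frac{334}{15} e_{135} + \frac{164}{75} e_{136} - \frac{1}{3} e_{145} - \frac{4}{3} e_{146} + \frac{58}{15} e_{156}
(4 e_{2}) R2 = -\frac{4}{9} e_{1} + \frac{914}{45} e_{2} - \frac{4}{5} e_{3} - \frac{10}{9} e_{4} + \frac{28}{9} e_{5} - \frac{4}{9} e_{6} + \frac{104}{15} e_{123} + \frac{8}{9} e_{124} - \frac{20}{9} e_{125} + \frac{64}{45} e_{126} + \frac{236}{15} e_{234} - \frac{668}{15} e_{235} + \frac{328}{75} e_{236} - \frac{2}{3} e_{245} - \frac{8}{3} e_{246} + \frac{116}{15} e_{256}
(-\frac{1}{5} e_{3}) R2 = \frac{26}{75} e_{1} + \frac{1}{25} e_{2} - \frac{457}{450} e_{3} + \frac{59}{75} e_{4} - \frac{167}{75} e_{5} + \frac{82}{375} e_{6} - \frac{1}{45} e_{123} - \frac{2}{45} e_{134} + \frac{1}{9} e_{135} - \frac{16}{225} e_{136} - \frac{1}{18} e_{234} + \frac{7}{45} e_{235} - \frac{1}{45} e_{236} + \frac{1}{30} e_{345} + \frac{2}{15} e_{346} - \frac{29}{75} e_{356}
(\frac{1}{3} e_{4}) R2 = -\frac{2}{27} e_{1} - \frac{5}{54} e_{2} + \frac{59}{45} e_{3} + \frac{457}{270} e_{4} + \frac{1}{18} e_{5} + \frac{2}{9} e_{6} + \frac{1}{27} e_{124} - \frac{26}{45} e_{134} - \frac{5}{27} e_{145} + \frac{16}{135} e_{146} - \frac{1}{15} e_{234} - \frac{7}{27} e_{245} + \frac{1}{27} e_{246} + \frac{167}{45} e_{345} - \frac{82}{225} e_{346} + \frac{29}{45} e_{456}
(\frac{8}{3} e_{5}) R2 = \frac{40}{27} e_{1} + \frac{56}{27} e_{2} - \frac{1336}{45} e_{3} - \frac{4}{9} e_{4} + \frac{1828}{135} e_{5} - \frac{232}{45} e_{6} + \frac{8}{27} e_{125} - \frac{208}{45} e_{135} - \frac{16}{27} e_{145} + \frac{128}{135} e_{156} - \frac{8}{15} e_{235} - \frac{20}{27} e_{245} + \frac{8}{27} e_{256} + \frac{472}{45} e_{345} - \frac{656}{225} e_{356} + \frac{16}{9} e_{456}
(\frac{7}{5} e_{6}) R2 = -\frac{112}{225} e_{1} - \frac{7}{45} e_{2} + \frac{574}{375} e_{3} - \frac{14}{15} e_{4} + \frac{203}{75} e_{5} + \frac{3199}{450} e_{6} + \frac{7}{45} e_{126} - \frac{182}{75} e_{136} - \frac{14}{45} e_{146} + \frac{7}{9} e_{156} - \frac{7}{25} e_{236} - \frac{7}{18} e_{246} + \frac{49}{45} e_{256} + \frac{413}{75} e_{346} - \frac{1169}{75} e_{356} - \frac{7}{30} e_{456}
Summing the partial products and collecting blades:
Answer: \frac{7403}{675} e_{1} + \frac{30239}{1350} e_{2} - \frac{24097}{750} e_{3} - \frac{613}{1350} e_{4} + \frac{24703}{1350} e_{5} + \frac{929}{750} e_{6} + \frac{293}{45} e_{123} + \frac{10}{27} e_{124} - \frac{10}{27} e_{125} + \frac{61}{45} e_{126} + \frac{326}{45} e_{134} - \frac{241}{9} e_{135} - \frac{14}{45} e_{136} - \frac{10}{9} e_{145} - \frac{206}{135} e_{146} + \frac{151}{27} e_{156} + \frac{281}{18} e_{234} - \frac{2021}{45} e_{235} + \frac{916}{225} e_{236} - \frac{5}{3} e_{245} - \frac{163}{54} e_{246} + \frac{1231}{135} e_{256} + \frac{427}{30} e_{345} + \frac{1187}{225} e_{346} - \frac{170}{9} e_{356} + \frac{197}{90} e_{456}


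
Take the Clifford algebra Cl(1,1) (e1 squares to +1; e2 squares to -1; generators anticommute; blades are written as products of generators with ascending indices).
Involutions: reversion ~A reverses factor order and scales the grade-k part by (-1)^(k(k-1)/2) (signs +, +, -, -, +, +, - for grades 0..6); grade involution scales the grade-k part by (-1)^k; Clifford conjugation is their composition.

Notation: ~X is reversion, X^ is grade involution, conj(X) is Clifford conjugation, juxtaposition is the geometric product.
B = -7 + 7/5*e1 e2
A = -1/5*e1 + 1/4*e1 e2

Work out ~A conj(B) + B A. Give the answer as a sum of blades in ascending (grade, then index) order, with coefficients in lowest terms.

first term: 7/20 + 7/5*e1 + 7/25*e2 + 7/4*e1 e2
second term: 7/20 + 7/5*e1 + 7/25*e2 - 7/4*e1 e2
Answer: 7/10 + 14/5*e1 + 14/25*e2


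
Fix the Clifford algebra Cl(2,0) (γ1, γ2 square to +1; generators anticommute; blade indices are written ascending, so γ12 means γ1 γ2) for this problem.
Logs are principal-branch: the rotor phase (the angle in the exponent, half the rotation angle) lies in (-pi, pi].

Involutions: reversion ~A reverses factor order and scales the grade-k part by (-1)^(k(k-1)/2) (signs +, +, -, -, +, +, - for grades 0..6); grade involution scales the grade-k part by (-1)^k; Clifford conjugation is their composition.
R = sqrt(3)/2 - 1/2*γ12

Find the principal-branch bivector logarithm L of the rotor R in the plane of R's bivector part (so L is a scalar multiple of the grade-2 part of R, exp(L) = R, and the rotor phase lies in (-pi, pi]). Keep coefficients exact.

The scalar part of R is sqrt(3)/2, which pins the rotor phase on the principal branch; dividing the bivector part by the sine of that phase recovers the unit plane, and L is the phase times that plane.
Concretely: cos(phase) = sqrt(3)/2 gives phase = ±pi/6, and since phase/sin(phase) is even the sign is immaterial: L = (phase/sin(phase)) * <R>_2 = (pi/3) * <R>_2.
Answer: -pi/6*γ12


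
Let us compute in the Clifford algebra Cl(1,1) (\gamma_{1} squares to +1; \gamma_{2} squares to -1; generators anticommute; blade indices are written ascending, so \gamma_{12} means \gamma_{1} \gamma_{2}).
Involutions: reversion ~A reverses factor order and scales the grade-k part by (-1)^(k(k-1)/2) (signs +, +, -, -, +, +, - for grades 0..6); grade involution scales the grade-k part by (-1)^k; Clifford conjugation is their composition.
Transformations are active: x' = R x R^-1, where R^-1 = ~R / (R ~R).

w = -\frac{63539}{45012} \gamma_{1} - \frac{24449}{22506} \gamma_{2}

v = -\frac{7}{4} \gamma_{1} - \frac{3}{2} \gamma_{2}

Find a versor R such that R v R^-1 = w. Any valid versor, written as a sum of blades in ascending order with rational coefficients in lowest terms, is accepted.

Why this works: both vectors square to \frac{13}{16}, so q(v) = q(w) and R = v + w = -\frac{71155}{22506} \gamma_{1} - \frac{29104}{11253} \gamma_{2} carries v to w — its own direction survives, the complement (v - w)/2 flips.
Answer: -\frac{71155}{22506} \gamma_{1} - \frac{29104}{11253} \gamma_{2}


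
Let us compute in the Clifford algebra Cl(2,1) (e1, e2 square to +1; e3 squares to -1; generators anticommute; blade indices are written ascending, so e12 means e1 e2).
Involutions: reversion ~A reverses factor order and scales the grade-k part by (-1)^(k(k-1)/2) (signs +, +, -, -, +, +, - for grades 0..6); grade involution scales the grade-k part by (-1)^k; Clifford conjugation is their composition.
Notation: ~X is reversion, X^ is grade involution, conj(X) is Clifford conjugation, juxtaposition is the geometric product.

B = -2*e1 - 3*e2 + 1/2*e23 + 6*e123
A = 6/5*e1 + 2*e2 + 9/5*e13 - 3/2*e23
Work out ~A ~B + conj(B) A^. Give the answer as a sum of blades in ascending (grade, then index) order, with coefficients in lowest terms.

first term: -183/20 - 9*e1 - 54/5*e2 - 1/10*e3 + 13/10*e12 + 12*e13 - 36/5*e23 - 9*e123
second term: -153/20 - 9*e1 - 54/5*e2 - 19/10*e3 + 1/2*e12 + 12*e13 - 36/5*e23 - 39/5*e123
Answer: -84/5 - 18*e1 - 108/5*e2 - 2*e3 + 9/5*e12 + 24*e13 - 72/5*e23 - 84/5*e123


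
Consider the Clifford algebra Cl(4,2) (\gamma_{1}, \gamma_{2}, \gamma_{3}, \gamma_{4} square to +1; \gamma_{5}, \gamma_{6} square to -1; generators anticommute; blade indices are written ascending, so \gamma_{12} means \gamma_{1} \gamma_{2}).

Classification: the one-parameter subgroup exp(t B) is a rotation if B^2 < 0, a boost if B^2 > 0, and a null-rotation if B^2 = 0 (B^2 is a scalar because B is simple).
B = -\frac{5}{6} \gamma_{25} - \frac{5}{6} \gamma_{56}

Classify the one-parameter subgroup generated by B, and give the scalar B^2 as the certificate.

B^2 term by term: the squares give (-\frac{5}{6})^2*(\gamma_{25})^2 + (-\frac{5}{6})^2*(\gamma_{56})^2 = \frac{25}{36}*(+1) + \frac{25}{36}*(-1) = 0 (each basis 2-blade squares to minus the product of its generators' squares); cross terms between blades sharing an index anticommute and cancel. So B^2 = 0.
Answer: null-rotation, certificate B^2 = 0. Note: conjugating B changes its blade decomposition but never the scalar B^2 = 0, whose sign settles the classification.


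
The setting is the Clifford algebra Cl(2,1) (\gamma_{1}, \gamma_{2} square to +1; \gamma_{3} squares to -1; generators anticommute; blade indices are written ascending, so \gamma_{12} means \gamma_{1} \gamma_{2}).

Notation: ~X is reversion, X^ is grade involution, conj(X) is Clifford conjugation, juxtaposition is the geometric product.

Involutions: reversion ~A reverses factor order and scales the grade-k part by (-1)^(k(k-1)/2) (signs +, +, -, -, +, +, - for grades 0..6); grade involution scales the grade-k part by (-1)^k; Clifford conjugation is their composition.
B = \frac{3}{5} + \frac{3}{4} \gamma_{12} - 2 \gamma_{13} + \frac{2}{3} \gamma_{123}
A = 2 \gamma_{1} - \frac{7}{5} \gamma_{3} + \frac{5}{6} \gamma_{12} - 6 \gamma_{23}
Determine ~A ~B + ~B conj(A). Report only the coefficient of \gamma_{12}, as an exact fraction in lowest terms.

first term: -\frac{5}{8} - \frac{28}{5} \gamma_{1} - \frac{3}{2} \gamma_{2} + \frac{586}{225} \gamma_{3} - \frac{403}{30} \gamma_{12} + \frac{9}{2} \gamma_{13} + \frac{59}{15} \gamma_{23} + \frac{21}{20} \gamma_{123}
second term: -\frac{5}{8} - 8 \gamma_{1} - \frac{3}{2} \gamma_{2} + \frac{964}{225} \gamma_{3} + \frac{373}{30} \gamma_{12} - \frac{9}{2} \gamma_{13} + \frac{49}{15} \gamma_{23} - \frac{21}{20} \gamma_{123}
Answer: -1


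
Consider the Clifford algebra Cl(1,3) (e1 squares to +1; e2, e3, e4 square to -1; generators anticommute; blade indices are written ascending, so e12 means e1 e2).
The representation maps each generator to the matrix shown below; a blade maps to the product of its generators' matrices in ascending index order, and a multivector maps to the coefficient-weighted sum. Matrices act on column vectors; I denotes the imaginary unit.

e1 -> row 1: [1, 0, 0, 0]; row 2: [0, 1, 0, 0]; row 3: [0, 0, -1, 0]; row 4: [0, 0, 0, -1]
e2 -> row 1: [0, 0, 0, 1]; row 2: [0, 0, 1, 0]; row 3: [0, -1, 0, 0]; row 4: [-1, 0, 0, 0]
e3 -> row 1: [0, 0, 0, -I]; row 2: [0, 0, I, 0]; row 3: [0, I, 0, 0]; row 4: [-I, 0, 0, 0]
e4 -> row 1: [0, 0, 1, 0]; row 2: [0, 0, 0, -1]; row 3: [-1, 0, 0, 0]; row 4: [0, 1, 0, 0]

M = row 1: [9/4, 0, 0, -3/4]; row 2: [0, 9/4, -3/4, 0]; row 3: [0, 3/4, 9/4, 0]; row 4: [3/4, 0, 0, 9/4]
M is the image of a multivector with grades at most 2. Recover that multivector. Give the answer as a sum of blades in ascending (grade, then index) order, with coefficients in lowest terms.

Method: the blade images are trace-orthogonal — tr(rho(e_A) rho(e_B)^-1) = 4 if A = B and 0 otherwise — and rho(e_A)^-1 = (e_A)^2 * rho(e_A) with (e_A)^2 = +1 or -1, so the coefficient of e_A in the preimage is (e_A)^2 * tr(M rho(e_A))/4.
Nonzero projections over blades of grade <= 2: 1: (1)^2 = +1, tr(M 1) = 9, coefficient 9/4; e2: (e2)^2 = -1, tr(M rho(e2)) = 3, coefficient -3/4. Every other blade of grade <= 2 projects to 0.
Answer: 9/4 - 3/4*e2


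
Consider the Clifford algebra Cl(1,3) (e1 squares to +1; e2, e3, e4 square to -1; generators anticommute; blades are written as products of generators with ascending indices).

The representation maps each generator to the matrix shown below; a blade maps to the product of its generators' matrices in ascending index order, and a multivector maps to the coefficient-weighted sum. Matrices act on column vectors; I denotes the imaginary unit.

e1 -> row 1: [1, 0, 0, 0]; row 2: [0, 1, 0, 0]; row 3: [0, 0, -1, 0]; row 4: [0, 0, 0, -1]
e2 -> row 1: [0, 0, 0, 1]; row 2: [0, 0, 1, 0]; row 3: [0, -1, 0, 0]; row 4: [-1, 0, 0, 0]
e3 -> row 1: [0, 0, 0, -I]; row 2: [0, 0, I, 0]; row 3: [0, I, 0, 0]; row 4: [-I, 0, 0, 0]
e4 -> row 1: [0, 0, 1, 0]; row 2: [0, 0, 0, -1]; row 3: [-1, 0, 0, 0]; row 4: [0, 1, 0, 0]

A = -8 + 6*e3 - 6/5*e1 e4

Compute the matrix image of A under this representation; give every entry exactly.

Bivector images (products of the table entries): rho(e1 e4) = rho(e1)rho(e4) = row 1: [0, 0, 1, 0]; row 2: [0, 0, 0, -1]; row 3: [1, 0, 0, 0]; row 4: [0, -1, 0, 0].
M = (-8)*1 + (6)*rho(e3) + (-6/5)*rho(e1 e4), summed entrywise (1 is the identity matrix):
Answer: row 1: [-8, 0, -6/5, -6*I]; row 2: [0, -8, 6*I, 6/5]; row 3: [-6/5, 6*I, -8, 0]; row 4: [-6*I, 6/5, 0, -8]


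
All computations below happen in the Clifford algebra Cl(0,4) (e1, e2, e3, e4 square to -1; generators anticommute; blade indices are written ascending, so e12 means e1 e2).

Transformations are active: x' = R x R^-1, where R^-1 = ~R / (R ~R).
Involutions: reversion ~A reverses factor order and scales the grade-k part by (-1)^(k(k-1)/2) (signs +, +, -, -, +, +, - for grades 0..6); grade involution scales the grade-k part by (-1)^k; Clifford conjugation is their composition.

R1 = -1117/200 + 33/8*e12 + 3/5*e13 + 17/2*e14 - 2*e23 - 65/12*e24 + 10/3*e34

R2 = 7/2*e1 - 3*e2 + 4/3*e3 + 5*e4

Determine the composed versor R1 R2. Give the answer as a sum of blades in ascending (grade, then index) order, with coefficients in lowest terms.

Distribute over the terms of R2 (each basis-blade product reordered to ascending indices, repeated generators contracted through their squares):
R1 (7/2*e1) = -7819/400*e1 + 231/16*e2 + 21/10*e3 + 119/4*e4 - 7*e123 - 455/24*e124 + 35/3*e134
R1 (-3*e2) = 99/8*e1 + 3351/200*e2 + 6*e3 + 65/4*e4 + 9/5*e123 + 51/2*e124 - 10*e234
R1 (4/3*e3) = -4/5*e1 + 8/3*e2 - 1117/150*e3 + 40/9*e4 + 11/2*e123 - 34/3*e134 + 65/9*e234
R1 (5*e4) = -85/2*e1 + 325/12*e2 - 50/3*e3 - 1117/40*e4 + 165/8*e124 + 3*e134 - 10*e234
Summing the partial products and collecting blades:
Answer: -20189/400*e1 + 24377/400*e2 - 1201/75*e3 + 8107/360*e4 + 3/10*e123 + 163/6*e124 + 10/3*e134 - 115/9*e234


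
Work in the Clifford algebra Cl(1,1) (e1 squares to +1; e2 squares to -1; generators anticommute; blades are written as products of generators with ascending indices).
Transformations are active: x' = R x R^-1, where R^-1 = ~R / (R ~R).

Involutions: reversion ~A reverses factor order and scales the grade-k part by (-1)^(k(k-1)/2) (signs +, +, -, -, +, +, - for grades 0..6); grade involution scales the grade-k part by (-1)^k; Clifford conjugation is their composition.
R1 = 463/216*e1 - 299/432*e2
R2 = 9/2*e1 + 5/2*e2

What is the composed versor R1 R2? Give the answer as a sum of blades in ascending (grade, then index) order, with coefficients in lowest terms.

Distribute over the terms of R1 (each basis-blade product reordered to ascending indices, repeated generators contracted through their squares):
(463/216*e1) R2 = 463/48 + 2315/432*e1 e2
(-299/432*e2) R2 = 1495/864 + 299/96*e1 e2
Summing the partial products and collecting blades:
Answer: 9829/864 + 7321/864*e1 e2


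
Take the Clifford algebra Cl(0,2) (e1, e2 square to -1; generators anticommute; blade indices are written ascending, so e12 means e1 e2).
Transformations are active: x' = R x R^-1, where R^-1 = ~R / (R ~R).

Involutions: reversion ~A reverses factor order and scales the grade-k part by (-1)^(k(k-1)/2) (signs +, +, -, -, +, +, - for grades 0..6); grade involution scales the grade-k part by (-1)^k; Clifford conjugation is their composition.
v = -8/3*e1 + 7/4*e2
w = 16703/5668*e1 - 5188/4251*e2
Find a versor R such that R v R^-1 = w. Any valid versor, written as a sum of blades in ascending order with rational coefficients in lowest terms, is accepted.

Key observation: q(v) = q(w) = -1465/144 (sandwiches preserve the norm), so R = v + w = 4765/17004*e1 + 9005/17004*e2 works whenever it is invertible — the component of v along it is kept and (v - w)/2 reverses, sending v to w.
Answer: 4765/17004*e1 + 9005/17004*e2


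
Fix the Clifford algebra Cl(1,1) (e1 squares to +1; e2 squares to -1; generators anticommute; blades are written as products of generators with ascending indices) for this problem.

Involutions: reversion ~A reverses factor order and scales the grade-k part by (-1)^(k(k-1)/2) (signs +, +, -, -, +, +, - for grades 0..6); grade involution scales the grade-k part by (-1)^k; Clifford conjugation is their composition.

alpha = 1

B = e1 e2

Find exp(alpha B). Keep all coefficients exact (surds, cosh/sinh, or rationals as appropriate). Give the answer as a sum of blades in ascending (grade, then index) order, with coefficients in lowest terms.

B^2 = (1)^2*(e1 e2)^2 = 1*(+1) = 1 (a basis 2-blade squares to minus the product of its generators' squares).
B^2 = 1 — a positive square means the series sums to a boost: l = 1, alpha*l = 1, so exp(alpha B) = cosh(1) + (sinh(1)/1)*B = cosh(1) + (sinh(1))*B.
Answer: cosh(1) + sinh(1)*e1 e2


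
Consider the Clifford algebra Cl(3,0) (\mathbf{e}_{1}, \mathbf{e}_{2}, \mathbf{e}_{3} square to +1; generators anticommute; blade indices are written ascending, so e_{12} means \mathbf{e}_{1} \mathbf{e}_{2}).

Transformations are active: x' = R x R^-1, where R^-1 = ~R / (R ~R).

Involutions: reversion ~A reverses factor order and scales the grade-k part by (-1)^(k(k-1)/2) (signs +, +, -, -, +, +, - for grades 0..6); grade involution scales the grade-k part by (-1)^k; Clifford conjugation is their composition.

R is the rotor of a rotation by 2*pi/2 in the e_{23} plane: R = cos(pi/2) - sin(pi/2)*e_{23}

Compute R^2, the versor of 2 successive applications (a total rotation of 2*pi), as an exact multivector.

Because a rotor carries half the rotation angle, composing 2 copies of this e_{23}-plane rotor multiplies the phase: 2*(pi/2) = \pi, hence R^2 = cos(\pi) - sin(\pi)*e_{23}.
cos(\pi) = -1 and sin(\pi) = 0, so R^2 = -1. The total rotation 2*pi is 1 full turn, so every vector returns to itself, yet the rotor is -1, on the OTHER sheet of the double cover (an odd number of 2*pi turns).
Answer: -1


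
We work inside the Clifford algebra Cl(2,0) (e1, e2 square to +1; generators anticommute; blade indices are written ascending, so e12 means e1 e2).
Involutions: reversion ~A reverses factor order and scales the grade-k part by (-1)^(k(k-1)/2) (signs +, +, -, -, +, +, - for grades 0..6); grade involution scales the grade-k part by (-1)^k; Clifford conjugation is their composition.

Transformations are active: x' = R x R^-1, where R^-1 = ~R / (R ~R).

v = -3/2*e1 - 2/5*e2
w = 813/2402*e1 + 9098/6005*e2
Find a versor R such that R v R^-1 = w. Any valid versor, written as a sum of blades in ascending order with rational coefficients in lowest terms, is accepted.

Equal squares first: v^2 = w^2 = 241/100. Then v + w = -1395/1201*e1 + 6696/6005*e2 is a versor taking v to w, provided it is invertible.
Answer: -1395/1201*e1 + 6696/6005*e2


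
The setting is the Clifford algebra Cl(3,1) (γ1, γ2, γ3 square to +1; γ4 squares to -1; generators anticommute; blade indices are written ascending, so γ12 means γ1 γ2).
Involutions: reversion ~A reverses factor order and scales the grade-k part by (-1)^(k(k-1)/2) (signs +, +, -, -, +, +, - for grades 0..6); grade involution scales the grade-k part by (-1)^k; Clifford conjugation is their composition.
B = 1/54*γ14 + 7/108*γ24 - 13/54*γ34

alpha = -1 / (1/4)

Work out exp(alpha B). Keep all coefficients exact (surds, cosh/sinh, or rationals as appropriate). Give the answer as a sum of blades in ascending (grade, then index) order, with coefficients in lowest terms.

B^2 term by term: the squares give (1/54)^2*(γ14)^2 + (7/108)^2*(γ24)^2 + (-13/54)^2*(γ34)^2 = 1/2916*(+1) + 49/11664*(+1) + 169/2916*(+1) = 1/16 (each basis 2-blade squares to minus the product of its generators' squares); cross terms between blades sharing an index anticommute and cancel. So B^2 = 1/16.
B^2 = 1/16 — since the square is positive, the closed form is hyperbolic: l = 1/4, alpha*l = -1, so exp(alpha B) = cosh(-1) + (sinh(-1)/(1/4))*B = cosh(1) + (-4*sinh(1))*B.
Answer: cosh(1) - 2*sinh(1)/27*γ14 - 7*sinh(1)/27*γ24 + 26*sinh(1)/27*γ34


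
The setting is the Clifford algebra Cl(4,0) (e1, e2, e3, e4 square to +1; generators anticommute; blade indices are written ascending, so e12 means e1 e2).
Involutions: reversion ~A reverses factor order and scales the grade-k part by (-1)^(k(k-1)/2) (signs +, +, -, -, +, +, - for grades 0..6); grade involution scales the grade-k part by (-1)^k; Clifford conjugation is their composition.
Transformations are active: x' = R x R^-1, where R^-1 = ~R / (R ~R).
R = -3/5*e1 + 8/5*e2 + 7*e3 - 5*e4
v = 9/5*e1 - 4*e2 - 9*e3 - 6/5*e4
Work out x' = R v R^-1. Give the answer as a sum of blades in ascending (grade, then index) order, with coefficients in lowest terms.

~R = -3/5*e1 + 8/5*e2 + 7*e3 - 5*e4, and R ~R = 1923/25, so R^-1 = ~R / (1923/25).
R v = -1612/25 - 12/25*e12 - 36/5*e13 + 243/25*e14 + 68/5*e23 - 548/25*e24 - 267/5*e34
Answer: -509/641*e1 + 12668/9615*e2 - 5261/1923*e3 + 92138/9615*e4


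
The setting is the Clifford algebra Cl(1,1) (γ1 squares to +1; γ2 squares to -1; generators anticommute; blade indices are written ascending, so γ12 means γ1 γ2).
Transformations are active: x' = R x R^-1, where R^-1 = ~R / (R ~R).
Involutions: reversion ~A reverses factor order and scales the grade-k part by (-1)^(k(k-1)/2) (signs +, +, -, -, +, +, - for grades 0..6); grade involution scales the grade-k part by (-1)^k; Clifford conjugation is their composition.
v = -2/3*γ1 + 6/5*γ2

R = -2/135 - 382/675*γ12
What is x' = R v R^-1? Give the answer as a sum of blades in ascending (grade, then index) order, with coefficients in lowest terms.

~R = -2/135 + 382/675*γ12, and R ~R = -48608/151875, so R^-1 = ~R / (-48608/151875).
R v = 6976/10125*γ1 - 32/81*γ2
Answer: 9986/13671*γ1 - 84526/68355*γ2


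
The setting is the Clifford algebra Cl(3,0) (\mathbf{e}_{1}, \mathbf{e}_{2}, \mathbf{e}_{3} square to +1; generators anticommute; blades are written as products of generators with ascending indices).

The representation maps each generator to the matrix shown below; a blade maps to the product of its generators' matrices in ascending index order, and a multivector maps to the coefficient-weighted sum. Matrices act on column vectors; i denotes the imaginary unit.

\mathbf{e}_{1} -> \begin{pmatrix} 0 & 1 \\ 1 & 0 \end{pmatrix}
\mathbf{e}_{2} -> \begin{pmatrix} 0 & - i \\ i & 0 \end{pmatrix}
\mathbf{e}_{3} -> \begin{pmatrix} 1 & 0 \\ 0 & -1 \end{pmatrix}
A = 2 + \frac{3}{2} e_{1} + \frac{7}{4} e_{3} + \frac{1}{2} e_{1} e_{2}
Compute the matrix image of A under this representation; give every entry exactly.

Bivector images (products of the table entries): rho(e_{1} e_{2}) = rho(\mathbf{e}_{1})rho(\mathbf{e}_{2}) = \begin{pmatrix} i & 0 \\ 0 & - i \end{pmatrix}.
M = (2)*1 + (\frac{3}{2})*rho(e_{1}) + (\frac{7}{4})*rho(e_{3}) + (\frac{1}{2})*rho(e_{1} e_{2}), summed entrywise (1 is the identity matrix):
Answer: \begin{pmatrix} \frac{15}{4} + \frac{i}{2} & \frac{3}{2} \\ \frac{3}{2} & \frac{1}{4} - \frac{i}{2} \end{pmatrix}


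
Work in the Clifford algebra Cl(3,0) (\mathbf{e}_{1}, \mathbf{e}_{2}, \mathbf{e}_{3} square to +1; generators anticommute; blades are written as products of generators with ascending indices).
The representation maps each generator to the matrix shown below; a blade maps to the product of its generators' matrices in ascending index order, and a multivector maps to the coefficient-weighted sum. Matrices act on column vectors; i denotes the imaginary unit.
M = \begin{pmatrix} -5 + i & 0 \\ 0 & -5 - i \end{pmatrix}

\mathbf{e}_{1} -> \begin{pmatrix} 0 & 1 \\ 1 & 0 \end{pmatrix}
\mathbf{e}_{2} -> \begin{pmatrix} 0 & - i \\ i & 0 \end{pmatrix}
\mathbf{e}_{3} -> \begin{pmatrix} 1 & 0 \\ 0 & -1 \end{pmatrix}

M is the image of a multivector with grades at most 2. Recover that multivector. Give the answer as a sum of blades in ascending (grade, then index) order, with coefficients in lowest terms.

Method: 1, rho(e_{1}), rho(e_{2}), rho(e_{3}) form a trace-orthogonal basis of the 2x2 complex matrices (tr(X Y) = 2 if X = Y, else 0), so M = m0*1 + m1*rho(e_{1}) + m2*rho(e_{2}) + m3*rho(e_{3}) with m0 = tr(M)/2 = -5, m1 = tr(M rho(e_{1}))/2 = 0, m2 = tr(M rho(e_{2}))/2 = 0, m3 = tr(M rho(e_{3}))/2 = i.
Multiplying table entries, the bivector images are rho(e_{1} e_{2}) = i*rho(e_{3}), rho(e_{1} e_{3}) = -i*rho(e_{2}), rho(e_{2} e_{3}) = i*rho(e_{1}); with real blade coefficients the real parts of m0..m3 are the coefficients of 1, e_{1}, e_{2}, e_{3} and the imaginary parts give the bivectors (e_{2} e_{3}: Im m1, e_{1} e_{3}: -Im m2, e_{1} e_{2}: Im m3).
Answer: -5 + e_{1} e_{2}


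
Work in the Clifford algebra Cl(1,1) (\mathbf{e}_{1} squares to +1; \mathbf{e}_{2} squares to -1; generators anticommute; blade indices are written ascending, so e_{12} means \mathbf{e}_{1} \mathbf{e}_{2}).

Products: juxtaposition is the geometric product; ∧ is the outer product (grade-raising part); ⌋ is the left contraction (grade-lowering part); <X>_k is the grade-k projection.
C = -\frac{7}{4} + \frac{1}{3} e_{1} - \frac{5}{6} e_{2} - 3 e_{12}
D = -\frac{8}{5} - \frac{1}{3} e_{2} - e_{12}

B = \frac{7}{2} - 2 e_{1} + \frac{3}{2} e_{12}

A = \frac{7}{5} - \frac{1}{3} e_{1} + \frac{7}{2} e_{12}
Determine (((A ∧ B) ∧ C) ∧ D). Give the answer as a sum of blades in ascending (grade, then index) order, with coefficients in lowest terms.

step 1: \frac{49}{10} - \frac{119}{30} e_{1} + \frac{287}{20} e_{12}
step 2: -\frac{343}{40} + \frac{343}{40} e_{1} - \frac{49}{12} e_{2} - \frac{5257}{144} e_{12}
step 3: \frac{343}{25} - \frac{343}{25} e_{1} + \frac{1127}{120} e_{2} + \frac{11543}{180} e_{12}
Answer: \frac{343}{25} - \frac{343}{25} e_{1} + \frac{1127}{120} e_{2} + \frac{11543}{180} e_{12}


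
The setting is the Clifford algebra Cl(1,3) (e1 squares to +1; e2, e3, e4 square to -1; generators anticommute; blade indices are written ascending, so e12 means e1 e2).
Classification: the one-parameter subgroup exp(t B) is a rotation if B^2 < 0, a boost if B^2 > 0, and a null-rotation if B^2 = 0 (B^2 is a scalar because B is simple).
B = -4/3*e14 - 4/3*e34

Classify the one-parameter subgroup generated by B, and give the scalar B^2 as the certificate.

B^2 term by term: the squares give (-4/3)^2*(e14)^2 + (-4/3)^2*(e34)^2 = 16/9*(+1) + 16/9*(-1) = 0 (each basis 2-blade squares to minus the product of its generators' squares); cross terms between blades sharing an index anticommute and cancel. So B^2 = 0.
Answer: null-rotation, certificate B^2 = 0. One invariant decides it: the square 0 survives every conjugation, and its sign is exactly the classification.


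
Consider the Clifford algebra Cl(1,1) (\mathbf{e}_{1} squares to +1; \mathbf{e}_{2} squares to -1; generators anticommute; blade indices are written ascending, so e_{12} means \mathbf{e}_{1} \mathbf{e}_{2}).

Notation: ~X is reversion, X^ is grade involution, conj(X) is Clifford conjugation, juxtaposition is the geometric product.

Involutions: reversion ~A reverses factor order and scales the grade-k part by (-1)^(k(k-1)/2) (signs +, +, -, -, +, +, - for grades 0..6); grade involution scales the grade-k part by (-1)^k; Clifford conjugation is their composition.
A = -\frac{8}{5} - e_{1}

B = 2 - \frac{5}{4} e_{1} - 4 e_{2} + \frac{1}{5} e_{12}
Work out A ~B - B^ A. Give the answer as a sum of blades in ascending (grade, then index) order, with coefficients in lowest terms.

first term: -\frac{39}{20} + \frac{33}{5} e_{2} + \frac{108}{25} e_{12}
second term: -\frac{89}{20} - 4 e_{1} - \frac{31}{5} e_{2} + \frac{92}{25} e_{12}
Answer: \frac{5}{2} + 4 e_{1} + \frac{64}{5} e_{2} + \frac{16}{25} e_{12}


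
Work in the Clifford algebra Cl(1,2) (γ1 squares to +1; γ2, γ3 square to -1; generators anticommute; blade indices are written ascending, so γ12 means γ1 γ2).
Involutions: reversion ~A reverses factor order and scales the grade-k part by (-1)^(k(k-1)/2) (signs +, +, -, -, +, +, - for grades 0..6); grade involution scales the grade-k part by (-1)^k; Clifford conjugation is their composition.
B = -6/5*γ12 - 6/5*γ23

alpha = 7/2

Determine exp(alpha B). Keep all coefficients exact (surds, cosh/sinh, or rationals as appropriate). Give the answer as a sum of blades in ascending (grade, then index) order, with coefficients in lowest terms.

B^2 term by term: the squares give (-6/5)^2*(γ12)^2 + (-6/5)^2*(γ23)^2 = 36/25*(+1) + 36/25*(-1) = 0 (each basis 2-blade squares to minus the product of its generators' squares); cross terms between blades sharing an index anticommute and cancel. So B^2 = 0.
B^2 = 0, hence only two terms survive: exp(alpha B) = 1 + alpha B (parabolic case).
Answer: 1 - 21/5*γ12 - 21/5*γ23


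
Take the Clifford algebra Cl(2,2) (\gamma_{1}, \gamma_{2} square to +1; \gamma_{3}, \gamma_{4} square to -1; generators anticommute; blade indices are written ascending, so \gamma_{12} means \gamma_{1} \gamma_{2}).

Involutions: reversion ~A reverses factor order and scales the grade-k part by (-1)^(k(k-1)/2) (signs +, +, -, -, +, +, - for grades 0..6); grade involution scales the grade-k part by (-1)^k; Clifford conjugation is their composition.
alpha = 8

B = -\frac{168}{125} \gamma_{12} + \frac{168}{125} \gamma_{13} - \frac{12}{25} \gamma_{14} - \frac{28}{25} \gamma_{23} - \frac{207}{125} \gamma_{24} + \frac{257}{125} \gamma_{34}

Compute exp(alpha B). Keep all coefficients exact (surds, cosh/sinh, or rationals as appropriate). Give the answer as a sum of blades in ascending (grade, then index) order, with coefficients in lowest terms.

B^2 term by term: the squares give (-\frac{168}{125})^2*(\gamma_{12})^2 + (\frac{168}{125})^2*(\gamma_{13})^2 + (-\frac{12}{25})^2*(\gamma_{14})^2 + (-\frac{28}{25})^2*(\gamma_{23})^2 + (-\frac{207}{125})^2*(\gamma_{24})^2 + (\frac{257}{125})^2*(\gamma_{34})^2 = \frac{28224}{15625}*(-1) + \frac{28224}{15625}*(+1) + \frac{144}{625}*(+1) + \frac{784}{625}*(+1) + \frac{42849}{15625}*(+1) + \frac{66049}{15625}*(-1) = 0 (each basis 2-blade squares to minus the product of its generators' squares); cross terms between blades sharing an index anticommute and cancel; the commuting (index-disjoint) pairs give grade-4 terms 2*c*c'*(blade product), which cancel blade by blade — \gamma_{1234}: -\frac{86352}{15625} + \frac{69552}{15625} + \frac{672}{625} = 0 — confirming B is simple. So B^2 = 0.
B^2 = 0, and the exponential is exactly linear here: exp(alpha B) = 1 + alpha B (parabolic case).
Answer: 1 - \frac{1344}{125} \gamma_{12} + \frac{1344}{125} \gamma_{13} - \frac{96}{25} \gamma_{14} - \frac{224}{25} \gamma_{23} - \frac{1656}{125} \gamma_{24} + \frac{2056}{125} \gamma_{34}
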